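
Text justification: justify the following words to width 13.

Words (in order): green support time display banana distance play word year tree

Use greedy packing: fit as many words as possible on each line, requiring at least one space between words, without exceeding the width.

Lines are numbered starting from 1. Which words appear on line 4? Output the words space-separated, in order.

Line 1: ['green', 'support'] (min_width=13, slack=0)
Line 2: ['time', 'display'] (min_width=12, slack=1)
Line 3: ['banana'] (min_width=6, slack=7)
Line 4: ['distance', 'play'] (min_width=13, slack=0)
Line 5: ['word', 'year'] (min_width=9, slack=4)
Line 6: ['tree'] (min_width=4, slack=9)

Answer: distance play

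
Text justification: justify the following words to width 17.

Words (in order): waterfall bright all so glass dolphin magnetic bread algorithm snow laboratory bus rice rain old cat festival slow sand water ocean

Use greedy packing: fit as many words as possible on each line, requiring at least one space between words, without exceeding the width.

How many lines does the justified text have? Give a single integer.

Answer: 8

Derivation:
Line 1: ['waterfall', 'bright'] (min_width=16, slack=1)
Line 2: ['all', 'so', 'glass'] (min_width=12, slack=5)
Line 3: ['dolphin', 'magnetic'] (min_width=16, slack=1)
Line 4: ['bread', 'algorithm'] (min_width=15, slack=2)
Line 5: ['snow', 'laboratory'] (min_width=15, slack=2)
Line 6: ['bus', 'rice', 'rain', 'old'] (min_width=17, slack=0)
Line 7: ['cat', 'festival', 'slow'] (min_width=17, slack=0)
Line 8: ['sand', 'water', 'ocean'] (min_width=16, slack=1)
Total lines: 8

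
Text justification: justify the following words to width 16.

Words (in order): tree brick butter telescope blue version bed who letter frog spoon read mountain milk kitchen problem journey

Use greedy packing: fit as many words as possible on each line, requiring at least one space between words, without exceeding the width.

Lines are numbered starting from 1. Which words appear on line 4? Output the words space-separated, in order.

Line 1: ['tree', 'brick'] (min_width=10, slack=6)
Line 2: ['butter', 'telescope'] (min_width=16, slack=0)
Line 3: ['blue', 'version', 'bed'] (min_width=16, slack=0)
Line 4: ['who', 'letter', 'frog'] (min_width=15, slack=1)
Line 5: ['spoon', 'read'] (min_width=10, slack=6)
Line 6: ['mountain', 'milk'] (min_width=13, slack=3)
Line 7: ['kitchen', 'problem'] (min_width=15, slack=1)
Line 8: ['journey'] (min_width=7, slack=9)

Answer: who letter frog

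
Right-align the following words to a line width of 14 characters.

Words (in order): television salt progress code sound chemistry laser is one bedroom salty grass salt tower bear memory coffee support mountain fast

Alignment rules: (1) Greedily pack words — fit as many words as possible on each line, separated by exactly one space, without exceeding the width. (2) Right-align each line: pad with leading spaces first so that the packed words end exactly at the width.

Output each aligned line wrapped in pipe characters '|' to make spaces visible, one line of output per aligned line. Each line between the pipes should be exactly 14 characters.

Answer: |    television|
| salt progress|
|    code sound|
|     chemistry|
|  laser is one|
| bedroom salty|
|    grass salt|
|    tower bear|
| memory coffee|
|       support|
| mountain fast|

Derivation:
Line 1: ['television'] (min_width=10, slack=4)
Line 2: ['salt', 'progress'] (min_width=13, slack=1)
Line 3: ['code', 'sound'] (min_width=10, slack=4)
Line 4: ['chemistry'] (min_width=9, slack=5)
Line 5: ['laser', 'is', 'one'] (min_width=12, slack=2)
Line 6: ['bedroom', 'salty'] (min_width=13, slack=1)
Line 7: ['grass', 'salt'] (min_width=10, slack=4)
Line 8: ['tower', 'bear'] (min_width=10, slack=4)
Line 9: ['memory', 'coffee'] (min_width=13, slack=1)
Line 10: ['support'] (min_width=7, slack=7)
Line 11: ['mountain', 'fast'] (min_width=13, slack=1)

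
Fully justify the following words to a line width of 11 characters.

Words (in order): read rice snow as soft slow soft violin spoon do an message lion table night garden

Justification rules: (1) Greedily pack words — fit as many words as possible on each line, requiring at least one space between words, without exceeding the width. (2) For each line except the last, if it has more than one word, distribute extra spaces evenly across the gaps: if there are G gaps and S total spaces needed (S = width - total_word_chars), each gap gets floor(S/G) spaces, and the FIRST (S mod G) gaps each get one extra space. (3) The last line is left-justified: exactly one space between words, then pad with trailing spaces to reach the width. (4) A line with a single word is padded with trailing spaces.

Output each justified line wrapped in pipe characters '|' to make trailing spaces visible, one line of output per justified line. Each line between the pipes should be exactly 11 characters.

Answer: |read   rice|
|snow     as|
|soft   slow|
|soft violin|
|spoon do an|
|message    |
|lion  table|
|night      |
|garden     |

Derivation:
Line 1: ['read', 'rice'] (min_width=9, slack=2)
Line 2: ['snow', 'as'] (min_width=7, slack=4)
Line 3: ['soft', 'slow'] (min_width=9, slack=2)
Line 4: ['soft', 'violin'] (min_width=11, slack=0)
Line 5: ['spoon', 'do', 'an'] (min_width=11, slack=0)
Line 6: ['message'] (min_width=7, slack=4)
Line 7: ['lion', 'table'] (min_width=10, slack=1)
Line 8: ['night'] (min_width=5, slack=6)
Line 9: ['garden'] (min_width=6, slack=5)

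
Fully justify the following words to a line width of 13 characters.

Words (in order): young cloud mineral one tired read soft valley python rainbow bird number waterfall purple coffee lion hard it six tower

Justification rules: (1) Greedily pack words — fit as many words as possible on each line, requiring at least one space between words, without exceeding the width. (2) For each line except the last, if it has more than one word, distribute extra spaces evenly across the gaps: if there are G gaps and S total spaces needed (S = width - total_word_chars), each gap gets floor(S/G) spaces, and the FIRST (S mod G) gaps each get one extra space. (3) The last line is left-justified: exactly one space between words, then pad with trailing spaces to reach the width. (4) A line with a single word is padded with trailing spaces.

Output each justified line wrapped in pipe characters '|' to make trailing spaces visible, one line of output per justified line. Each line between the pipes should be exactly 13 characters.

Line 1: ['young', 'cloud'] (min_width=11, slack=2)
Line 2: ['mineral', 'one'] (min_width=11, slack=2)
Line 3: ['tired', 'read'] (min_width=10, slack=3)
Line 4: ['soft', 'valley'] (min_width=11, slack=2)
Line 5: ['python'] (min_width=6, slack=7)
Line 6: ['rainbow', 'bird'] (min_width=12, slack=1)
Line 7: ['number'] (min_width=6, slack=7)
Line 8: ['waterfall'] (min_width=9, slack=4)
Line 9: ['purple', 'coffee'] (min_width=13, slack=0)
Line 10: ['lion', 'hard', 'it'] (min_width=12, slack=1)
Line 11: ['six', 'tower'] (min_width=9, slack=4)

Answer: |young   cloud|
|mineral   one|
|tired    read|
|soft   valley|
|python       |
|rainbow  bird|
|number       |
|waterfall    |
|purple coffee|
|lion  hard it|
|six tower    |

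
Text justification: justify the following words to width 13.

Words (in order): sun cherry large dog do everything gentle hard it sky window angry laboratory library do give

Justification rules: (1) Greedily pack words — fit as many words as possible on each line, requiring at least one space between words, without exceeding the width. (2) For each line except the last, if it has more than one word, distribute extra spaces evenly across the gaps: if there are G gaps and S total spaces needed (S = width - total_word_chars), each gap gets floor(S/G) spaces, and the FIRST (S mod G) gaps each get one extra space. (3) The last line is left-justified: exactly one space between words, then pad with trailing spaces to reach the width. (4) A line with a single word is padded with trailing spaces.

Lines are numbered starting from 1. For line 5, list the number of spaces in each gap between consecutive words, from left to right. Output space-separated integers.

Line 1: ['sun', 'cherry'] (min_width=10, slack=3)
Line 2: ['large', 'dog', 'do'] (min_width=12, slack=1)
Line 3: ['everything'] (min_width=10, slack=3)
Line 4: ['gentle', 'hard'] (min_width=11, slack=2)
Line 5: ['it', 'sky', 'window'] (min_width=13, slack=0)
Line 6: ['angry'] (min_width=5, slack=8)
Line 7: ['laboratory'] (min_width=10, slack=3)
Line 8: ['library', 'do'] (min_width=10, slack=3)
Line 9: ['give'] (min_width=4, slack=9)

Answer: 1 1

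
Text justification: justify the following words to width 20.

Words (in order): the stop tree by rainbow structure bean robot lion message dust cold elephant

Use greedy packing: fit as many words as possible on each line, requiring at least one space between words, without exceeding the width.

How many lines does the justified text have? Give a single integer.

Answer: 5

Derivation:
Line 1: ['the', 'stop', 'tree', 'by'] (min_width=16, slack=4)
Line 2: ['rainbow', 'structure'] (min_width=17, slack=3)
Line 3: ['bean', 'robot', 'lion'] (min_width=15, slack=5)
Line 4: ['message', 'dust', 'cold'] (min_width=17, slack=3)
Line 5: ['elephant'] (min_width=8, slack=12)
Total lines: 5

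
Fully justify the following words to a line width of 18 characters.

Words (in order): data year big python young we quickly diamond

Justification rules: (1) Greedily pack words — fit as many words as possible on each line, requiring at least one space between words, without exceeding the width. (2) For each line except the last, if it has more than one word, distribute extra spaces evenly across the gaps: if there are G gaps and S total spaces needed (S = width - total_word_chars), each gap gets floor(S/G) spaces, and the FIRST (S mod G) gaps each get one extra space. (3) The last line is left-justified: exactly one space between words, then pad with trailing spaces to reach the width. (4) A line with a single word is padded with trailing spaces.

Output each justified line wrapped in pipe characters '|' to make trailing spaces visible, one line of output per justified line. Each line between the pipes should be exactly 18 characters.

Line 1: ['data', 'year', 'big'] (min_width=13, slack=5)
Line 2: ['python', 'young', 'we'] (min_width=15, slack=3)
Line 3: ['quickly', 'diamond'] (min_width=15, slack=3)

Answer: |data    year   big|
|python   young  we|
|quickly diamond   |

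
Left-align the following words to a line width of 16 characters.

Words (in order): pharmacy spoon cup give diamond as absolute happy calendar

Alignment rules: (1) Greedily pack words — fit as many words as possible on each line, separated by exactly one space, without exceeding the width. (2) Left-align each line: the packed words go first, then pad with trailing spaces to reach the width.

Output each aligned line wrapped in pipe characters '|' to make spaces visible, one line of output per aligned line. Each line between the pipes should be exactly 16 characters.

Line 1: ['pharmacy', 'spoon'] (min_width=14, slack=2)
Line 2: ['cup', 'give', 'diamond'] (min_width=16, slack=0)
Line 3: ['as', 'absolute'] (min_width=11, slack=5)
Line 4: ['happy', 'calendar'] (min_width=14, slack=2)

Answer: |pharmacy spoon  |
|cup give diamond|
|as absolute     |
|happy calendar  |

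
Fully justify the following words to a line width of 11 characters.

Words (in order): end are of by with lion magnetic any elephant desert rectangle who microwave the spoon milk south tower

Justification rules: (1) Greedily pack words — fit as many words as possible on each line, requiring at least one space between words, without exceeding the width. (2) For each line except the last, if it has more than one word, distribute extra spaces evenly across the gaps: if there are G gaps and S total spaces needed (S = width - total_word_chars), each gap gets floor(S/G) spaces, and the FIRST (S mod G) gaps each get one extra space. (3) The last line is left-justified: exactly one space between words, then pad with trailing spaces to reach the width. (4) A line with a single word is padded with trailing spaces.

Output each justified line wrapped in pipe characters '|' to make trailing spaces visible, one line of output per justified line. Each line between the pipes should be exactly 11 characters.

Line 1: ['end', 'are', 'of'] (min_width=10, slack=1)
Line 2: ['by', 'with'] (min_width=7, slack=4)
Line 3: ['lion'] (min_width=4, slack=7)
Line 4: ['magnetic'] (min_width=8, slack=3)
Line 5: ['any'] (min_width=3, slack=8)
Line 6: ['elephant'] (min_width=8, slack=3)
Line 7: ['desert'] (min_width=6, slack=5)
Line 8: ['rectangle'] (min_width=9, slack=2)
Line 9: ['who'] (min_width=3, slack=8)
Line 10: ['microwave'] (min_width=9, slack=2)
Line 11: ['the', 'spoon'] (min_width=9, slack=2)
Line 12: ['milk', 'south'] (min_width=10, slack=1)
Line 13: ['tower'] (min_width=5, slack=6)

Answer: |end  are of|
|by     with|
|lion       |
|magnetic   |
|any        |
|elephant   |
|desert     |
|rectangle  |
|who        |
|microwave  |
|the   spoon|
|milk  south|
|tower      |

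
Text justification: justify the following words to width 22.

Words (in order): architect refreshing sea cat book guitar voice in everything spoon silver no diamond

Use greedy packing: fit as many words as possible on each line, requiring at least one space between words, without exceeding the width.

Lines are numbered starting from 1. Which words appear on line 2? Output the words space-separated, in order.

Line 1: ['architect', 'refreshing'] (min_width=20, slack=2)
Line 2: ['sea', 'cat', 'book', 'guitar'] (min_width=19, slack=3)
Line 3: ['voice', 'in', 'everything'] (min_width=19, slack=3)
Line 4: ['spoon', 'silver', 'no'] (min_width=15, slack=7)
Line 5: ['diamond'] (min_width=7, slack=15)

Answer: sea cat book guitar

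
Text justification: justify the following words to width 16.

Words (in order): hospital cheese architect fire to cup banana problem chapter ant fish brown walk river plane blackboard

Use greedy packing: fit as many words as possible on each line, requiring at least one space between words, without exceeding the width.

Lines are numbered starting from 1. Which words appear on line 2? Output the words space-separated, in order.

Line 1: ['hospital', 'cheese'] (min_width=15, slack=1)
Line 2: ['architect', 'fire'] (min_width=14, slack=2)
Line 3: ['to', 'cup', 'banana'] (min_width=13, slack=3)
Line 4: ['problem', 'chapter'] (min_width=15, slack=1)
Line 5: ['ant', 'fish', 'brown'] (min_width=14, slack=2)
Line 6: ['walk', 'river', 'plane'] (min_width=16, slack=0)
Line 7: ['blackboard'] (min_width=10, slack=6)

Answer: architect fire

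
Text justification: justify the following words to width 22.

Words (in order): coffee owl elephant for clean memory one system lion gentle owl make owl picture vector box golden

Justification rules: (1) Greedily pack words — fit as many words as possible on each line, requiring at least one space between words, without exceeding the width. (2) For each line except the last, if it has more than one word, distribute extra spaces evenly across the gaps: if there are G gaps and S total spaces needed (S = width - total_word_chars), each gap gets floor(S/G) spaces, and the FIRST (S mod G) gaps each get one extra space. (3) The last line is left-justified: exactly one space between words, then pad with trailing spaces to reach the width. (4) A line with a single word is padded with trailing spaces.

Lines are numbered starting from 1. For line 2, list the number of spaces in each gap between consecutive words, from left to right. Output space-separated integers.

Line 1: ['coffee', 'owl', 'elephant'] (min_width=19, slack=3)
Line 2: ['for', 'clean', 'memory', 'one'] (min_width=20, slack=2)
Line 3: ['system', 'lion', 'gentle', 'owl'] (min_width=22, slack=0)
Line 4: ['make', 'owl', 'picture'] (min_width=16, slack=6)
Line 5: ['vector', 'box', 'golden'] (min_width=17, slack=5)

Answer: 2 2 1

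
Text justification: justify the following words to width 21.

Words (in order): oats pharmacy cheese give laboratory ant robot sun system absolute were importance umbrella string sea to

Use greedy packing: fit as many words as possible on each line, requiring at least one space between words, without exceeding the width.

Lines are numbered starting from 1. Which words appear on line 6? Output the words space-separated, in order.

Line 1: ['oats', 'pharmacy', 'cheese'] (min_width=20, slack=1)
Line 2: ['give', 'laboratory', 'ant'] (min_width=19, slack=2)
Line 3: ['robot', 'sun', 'system'] (min_width=16, slack=5)
Line 4: ['absolute', 'were'] (min_width=13, slack=8)
Line 5: ['importance', 'umbrella'] (min_width=19, slack=2)
Line 6: ['string', 'sea', 'to'] (min_width=13, slack=8)

Answer: string sea to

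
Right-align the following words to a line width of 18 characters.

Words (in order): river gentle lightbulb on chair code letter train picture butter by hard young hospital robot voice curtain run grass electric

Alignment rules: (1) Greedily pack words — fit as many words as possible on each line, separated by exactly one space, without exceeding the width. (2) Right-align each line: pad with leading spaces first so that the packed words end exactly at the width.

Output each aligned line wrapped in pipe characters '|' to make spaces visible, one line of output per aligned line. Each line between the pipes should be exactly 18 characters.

Line 1: ['river', 'gentle'] (min_width=12, slack=6)
Line 2: ['lightbulb', 'on', 'chair'] (min_width=18, slack=0)
Line 3: ['code', 'letter', 'train'] (min_width=17, slack=1)
Line 4: ['picture', 'butter', 'by'] (min_width=17, slack=1)
Line 5: ['hard', 'young'] (min_width=10, slack=8)
Line 6: ['hospital', 'robot'] (min_width=14, slack=4)
Line 7: ['voice', 'curtain', 'run'] (min_width=17, slack=1)
Line 8: ['grass', 'electric'] (min_width=14, slack=4)

Answer: |      river gentle|
|lightbulb on chair|
| code letter train|
| picture butter by|
|        hard young|
|    hospital robot|
| voice curtain run|
|    grass electric|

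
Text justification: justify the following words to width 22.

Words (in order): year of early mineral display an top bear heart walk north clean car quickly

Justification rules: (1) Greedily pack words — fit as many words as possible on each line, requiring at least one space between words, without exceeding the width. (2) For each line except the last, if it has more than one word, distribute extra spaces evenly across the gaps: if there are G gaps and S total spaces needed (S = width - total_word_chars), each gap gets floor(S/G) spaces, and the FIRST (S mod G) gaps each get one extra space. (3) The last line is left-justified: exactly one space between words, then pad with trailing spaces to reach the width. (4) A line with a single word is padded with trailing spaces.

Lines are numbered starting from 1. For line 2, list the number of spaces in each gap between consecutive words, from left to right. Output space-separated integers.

Line 1: ['year', 'of', 'early', 'mineral'] (min_width=21, slack=1)
Line 2: ['display', 'an', 'top', 'bear'] (min_width=19, slack=3)
Line 3: ['heart', 'walk', 'north', 'clean'] (min_width=22, slack=0)
Line 4: ['car', 'quickly'] (min_width=11, slack=11)

Answer: 2 2 2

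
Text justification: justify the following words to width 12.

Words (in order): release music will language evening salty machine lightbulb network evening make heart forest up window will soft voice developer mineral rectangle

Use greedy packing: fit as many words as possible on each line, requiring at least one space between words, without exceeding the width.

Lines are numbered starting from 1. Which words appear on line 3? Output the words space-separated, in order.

Answer: language

Derivation:
Line 1: ['release'] (min_width=7, slack=5)
Line 2: ['music', 'will'] (min_width=10, slack=2)
Line 3: ['language'] (min_width=8, slack=4)
Line 4: ['evening'] (min_width=7, slack=5)
Line 5: ['salty'] (min_width=5, slack=7)
Line 6: ['machine'] (min_width=7, slack=5)
Line 7: ['lightbulb'] (min_width=9, slack=3)
Line 8: ['network'] (min_width=7, slack=5)
Line 9: ['evening', 'make'] (min_width=12, slack=0)
Line 10: ['heart', 'forest'] (min_width=12, slack=0)
Line 11: ['up', 'window'] (min_width=9, slack=3)
Line 12: ['will', 'soft'] (min_width=9, slack=3)
Line 13: ['voice'] (min_width=5, slack=7)
Line 14: ['developer'] (min_width=9, slack=3)
Line 15: ['mineral'] (min_width=7, slack=5)
Line 16: ['rectangle'] (min_width=9, slack=3)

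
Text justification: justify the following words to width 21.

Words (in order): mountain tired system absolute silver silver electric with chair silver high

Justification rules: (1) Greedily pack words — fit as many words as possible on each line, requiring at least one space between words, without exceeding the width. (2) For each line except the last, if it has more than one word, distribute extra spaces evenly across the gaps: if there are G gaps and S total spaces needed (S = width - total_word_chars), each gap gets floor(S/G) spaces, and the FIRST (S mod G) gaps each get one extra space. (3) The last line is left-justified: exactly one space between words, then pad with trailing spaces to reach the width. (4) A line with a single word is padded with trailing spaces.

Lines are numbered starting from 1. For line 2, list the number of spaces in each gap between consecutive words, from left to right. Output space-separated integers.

Answer: 7

Derivation:
Line 1: ['mountain', 'tired', 'system'] (min_width=21, slack=0)
Line 2: ['absolute', 'silver'] (min_width=15, slack=6)
Line 3: ['silver', 'electric', 'with'] (min_width=20, slack=1)
Line 4: ['chair', 'silver', 'high'] (min_width=17, slack=4)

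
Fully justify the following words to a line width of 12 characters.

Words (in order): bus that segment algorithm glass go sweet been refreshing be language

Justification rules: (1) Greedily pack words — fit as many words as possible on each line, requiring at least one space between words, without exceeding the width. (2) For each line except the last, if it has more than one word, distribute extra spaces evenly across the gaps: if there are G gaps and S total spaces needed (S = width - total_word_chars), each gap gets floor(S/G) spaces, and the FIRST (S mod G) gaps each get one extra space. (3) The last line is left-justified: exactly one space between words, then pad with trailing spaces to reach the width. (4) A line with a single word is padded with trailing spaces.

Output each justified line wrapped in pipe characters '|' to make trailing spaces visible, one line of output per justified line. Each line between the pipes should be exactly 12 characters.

Answer: |bus     that|
|segment     |
|algorithm   |
|glass     go|
|sweet   been|
|refreshing  |
|be language |

Derivation:
Line 1: ['bus', 'that'] (min_width=8, slack=4)
Line 2: ['segment'] (min_width=7, slack=5)
Line 3: ['algorithm'] (min_width=9, slack=3)
Line 4: ['glass', 'go'] (min_width=8, slack=4)
Line 5: ['sweet', 'been'] (min_width=10, slack=2)
Line 6: ['refreshing'] (min_width=10, slack=2)
Line 7: ['be', 'language'] (min_width=11, slack=1)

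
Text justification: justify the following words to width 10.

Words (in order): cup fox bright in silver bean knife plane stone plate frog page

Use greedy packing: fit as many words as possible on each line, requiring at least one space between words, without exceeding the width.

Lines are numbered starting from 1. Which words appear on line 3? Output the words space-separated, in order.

Answer: silver

Derivation:
Line 1: ['cup', 'fox'] (min_width=7, slack=3)
Line 2: ['bright', 'in'] (min_width=9, slack=1)
Line 3: ['silver'] (min_width=6, slack=4)
Line 4: ['bean', 'knife'] (min_width=10, slack=0)
Line 5: ['plane'] (min_width=5, slack=5)
Line 6: ['stone'] (min_width=5, slack=5)
Line 7: ['plate', 'frog'] (min_width=10, slack=0)
Line 8: ['page'] (min_width=4, slack=6)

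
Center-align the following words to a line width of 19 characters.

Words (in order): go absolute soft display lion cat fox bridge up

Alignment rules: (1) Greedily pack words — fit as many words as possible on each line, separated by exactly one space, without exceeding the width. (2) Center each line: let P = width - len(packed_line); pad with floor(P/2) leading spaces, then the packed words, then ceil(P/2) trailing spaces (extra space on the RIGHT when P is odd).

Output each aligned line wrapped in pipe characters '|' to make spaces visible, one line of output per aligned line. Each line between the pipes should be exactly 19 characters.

Line 1: ['go', 'absolute', 'soft'] (min_width=16, slack=3)
Line 2: ['display', 'lion', 'cat'] (min_width=16, slack=3)
Line 3: ['fox', 'bridge', 'up'] (min_width=13, slack=6)

Answer: | go absolute soft  |
| display lion cat  |
|   fox bridge up   |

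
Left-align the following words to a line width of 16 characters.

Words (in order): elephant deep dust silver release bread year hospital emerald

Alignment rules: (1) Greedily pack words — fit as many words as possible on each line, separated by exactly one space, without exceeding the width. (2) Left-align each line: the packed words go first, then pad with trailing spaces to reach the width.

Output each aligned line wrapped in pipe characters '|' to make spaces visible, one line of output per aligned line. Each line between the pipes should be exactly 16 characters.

Line 1: ['elephant', 'deep'] (min_width=13, slack=3)
Line 2: ['dust', 'silver'] (min_width=11, slack=5)
Line 3: ['release', 'bread'] (min_width=13, slack=3)
Line 4: ['year', 'hospital'] (min_width=13, slack=3)
Line 5: ['emerald'] (min_width=7, slack=9)

Answer: |elephant deep   |
|dust silver     |
|release bread   |
|year hospital   |
|emerald         |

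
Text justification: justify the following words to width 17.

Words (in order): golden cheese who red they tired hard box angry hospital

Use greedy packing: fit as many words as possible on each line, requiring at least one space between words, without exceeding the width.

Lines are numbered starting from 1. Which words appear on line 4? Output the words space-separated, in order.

Answer: hospital

Derivation:
Line 1: ['golden', 'cheese', 'who'] (min_width=17, slack=0)
Line 2: ['red', 'they', 'tired'] (min_width=14, slack=3)
Line 3: ['hard', 'box', 'angry'] (min_width=14, slack=3)
Line 4: ['hospital'] (min_width=8, slack=9)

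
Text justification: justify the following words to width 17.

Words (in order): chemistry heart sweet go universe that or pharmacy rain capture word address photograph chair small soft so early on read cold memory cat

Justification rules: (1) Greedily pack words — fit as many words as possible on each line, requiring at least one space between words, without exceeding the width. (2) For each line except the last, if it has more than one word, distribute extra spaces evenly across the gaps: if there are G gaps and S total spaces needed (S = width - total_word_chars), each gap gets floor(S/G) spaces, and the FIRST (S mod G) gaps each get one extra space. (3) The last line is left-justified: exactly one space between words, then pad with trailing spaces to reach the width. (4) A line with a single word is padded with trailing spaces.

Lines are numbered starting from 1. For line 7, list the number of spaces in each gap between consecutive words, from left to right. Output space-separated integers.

Line 1: ['chemistry', 'heart'] (min_width=15, slack=2)
Line 2: ['sweet', 'go', 'universe'] (min_width=17, slack=0)
Line 3: ['that', 'or', 'pharmacy'] (min_width=16, slack=1)
Line 4: ['rain', 'capture', 'word'] (min_width=17, slack=0)
Line 5: ['address'] (min_width=7, slack=10)
Line 6: ['photograph', 'chair'] (min_width=16, slack=1)
Line 7: ['small', 'soft', 'so'] (min_width=13, slack=4)
Line 8: ['early', 'on', 'read'] (min_width=13, slack=4)
Line 9: ['cold', 'memory', 'cat'] (min_width=15, slack=2)

Answer: 3 3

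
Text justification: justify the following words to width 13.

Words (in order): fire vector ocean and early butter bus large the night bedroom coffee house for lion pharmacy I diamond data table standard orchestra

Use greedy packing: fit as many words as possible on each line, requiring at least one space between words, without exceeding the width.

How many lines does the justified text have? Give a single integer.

Answer: 12

Derivation:
Line 1: ['fire', 'vector'] (min_width=11, slack=2)
Line 2: ['ocean', 'and'] (min_width=9, slack=4)
Line 3: ['early', 'butter'] (min_width=12, slack=1)
Line 4: ['bus', 'large', 'the'] (min_width=13, slack=0)
Line 5: ['night', 'bedroom'] (min_width=13, slack=0)
Line 6: ['coffee', 'house'] (min_width=12, slack=1)
Line 7: ['for', 'lion'] (min_width=8, slack=5)
Line 8: ['pharmacy', 'I'] (min_width=10, slack=3)
Line 9: ['diamond', 'data'] (min_width=12, slack=1)
Line 10: ['table'] (min_width=5, slack=8)
Line 11: ['standard'] (min_width=8, slack=5)
Line 12: ['orchestra'] (min_width=9, slack=4)
Total lines: 12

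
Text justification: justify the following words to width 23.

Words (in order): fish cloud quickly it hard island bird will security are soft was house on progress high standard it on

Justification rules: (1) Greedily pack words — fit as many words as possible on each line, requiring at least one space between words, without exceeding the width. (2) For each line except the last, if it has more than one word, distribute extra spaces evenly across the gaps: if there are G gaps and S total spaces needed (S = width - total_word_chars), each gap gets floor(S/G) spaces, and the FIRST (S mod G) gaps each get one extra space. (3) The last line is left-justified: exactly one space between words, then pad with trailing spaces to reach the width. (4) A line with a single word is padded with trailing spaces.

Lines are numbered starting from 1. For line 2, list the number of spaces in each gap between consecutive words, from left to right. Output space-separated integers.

Line 1: ['fish', 'cloud', 'quickly', 'it'] (min_width=21, slack=2)
Line 2: ['hard', 'island', 'bird', 'will'] (min_width=21, slack=2)
Line 3: ['security', 'are', 'soft', 'was'] (min_width=21, slack=2)
Line 4: ['house', 'on', 'progress', 'high'] (min_width=22, slack=1)
Line 5: ['standard', 'it', 'on'] (min_width=14, slack=9)

Answer: 2 2 1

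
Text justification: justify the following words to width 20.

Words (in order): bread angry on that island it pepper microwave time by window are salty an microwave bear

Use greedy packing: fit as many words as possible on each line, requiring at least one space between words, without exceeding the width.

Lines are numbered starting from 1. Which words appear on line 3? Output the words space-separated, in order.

Answer: microwave time by

Derivation:
Line 1: ['bread', 'angry', 'on', 'that'] (min_width=19, slack=1)
Line 2: ['island', 'it', 'pepper'] (min_width=16, slack=4)
Line 3: ['microwave', 'time', 'by'] (min_width=17, slack=3)
Line 4: ['window', 'are', 'salty', 'an'] (min_width=19, slack=1)
Line 5: ['microwave', 'bear'] (min_width=14, slack=6)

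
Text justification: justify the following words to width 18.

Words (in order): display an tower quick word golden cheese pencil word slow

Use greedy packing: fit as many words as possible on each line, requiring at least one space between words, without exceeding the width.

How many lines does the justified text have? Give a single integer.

Answer: 4

Derivation:
Line 1: ['display', 'an', 'tower'] (min_width=16, slack=2)
Line 2: ['quick', 'word', 'golden'] (min_width=17, slack=1)
Line 3: ['cheese', 'pencil', 'word'] (min_width=18, slack=0)
Line 4: ['slow'] (min_width=4, slack=14)
Total lines: 4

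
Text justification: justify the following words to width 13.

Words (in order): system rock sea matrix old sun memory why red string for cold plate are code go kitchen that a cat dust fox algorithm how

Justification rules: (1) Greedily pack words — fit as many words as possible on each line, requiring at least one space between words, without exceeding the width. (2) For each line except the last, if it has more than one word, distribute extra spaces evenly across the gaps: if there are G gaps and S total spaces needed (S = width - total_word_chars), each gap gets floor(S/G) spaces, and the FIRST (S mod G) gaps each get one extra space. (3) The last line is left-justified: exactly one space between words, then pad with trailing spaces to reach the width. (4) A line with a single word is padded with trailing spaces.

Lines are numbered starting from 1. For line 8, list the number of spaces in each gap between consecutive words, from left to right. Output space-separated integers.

Answer: 7

Derivation:
Line 1: ['system', 'rock'] (min_width=11, slack=2)
Line 2: ['sea', 'matrix'] (min_width=10, slack=3)
Line 3: ['old', 'sun'] (min_width=7, slack=6)
Line 4: ['memory', 'why'] (min_width=10, slack=3)
Line 5: ['red', 'string'] (min_width=10, slack=3)
Line 6: ['for', 'cold'] (min_width=8, slack=5)
Line 7: ['plate', 'are'] (min_width=9, slack=4)
Line 8: ['code', 'go'] (min_width=7, slack=6)
Line 9: ['kitchen', 'that'] (min_width=12, slack=1)
Line 10: ['a', 'cat', 'dust'] (min_width=10, slack=3)
Line 11: ['fox', 'algorithm'] (min_width=13, slack=0)
Line 12: ['how'] (min_width=3, slack=10)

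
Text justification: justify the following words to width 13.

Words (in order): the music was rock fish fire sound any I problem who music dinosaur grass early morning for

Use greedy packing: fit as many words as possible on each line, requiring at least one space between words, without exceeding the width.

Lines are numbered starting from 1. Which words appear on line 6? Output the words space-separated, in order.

Line 1: ['the', 'music', 'was'] (min_width=13, slack=0)
Line 2: ['rock', 'fish'] (min_width=9, slack=4)
Line 3: ['fire', 'sound'] (min_width=10, slack=3)
Line 4: ['any', 'I', 'problem'] (min_width=13, slack=0)
Line 5: ['who', 'music'] (min_width=9, slack=4)
Line 6: ['dinosaur'] (min_width=8, slack=5)
Line 7: ['grass', 'early'] (min_width=11, slack=2)
Line 8: ['morning', 'for'] (min_width=11, slack=2)

Answer: dinosaur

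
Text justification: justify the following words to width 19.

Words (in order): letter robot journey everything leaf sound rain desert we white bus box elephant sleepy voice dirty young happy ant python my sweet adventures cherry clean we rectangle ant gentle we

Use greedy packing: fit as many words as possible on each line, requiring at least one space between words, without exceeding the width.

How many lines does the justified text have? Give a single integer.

Line 1: ['letter', 'robot'] (min_width=12, slack=7)
Line 2: ['journey', 'everything'] (min_width=18, slack=1)
Line 3: ['leaf', 'sound', 'rain'] (min_width=15, slack=4)
Line 4: ['desert', 'we', 'white', 'bus'] (min_width=19, slack=0)
Line 5: ['box', 'elephant', 'sleepy'] (min_width=19, slack=0)
Line 6: ['voice', 'dirty', 'young'] (min_width=17, slack=2)
Line 7: ['happy', 'ant', 'python', 'my'] (min_width=19, slack=0)
Line 8: ['sweet', 'adventures'] (min_width=16, slack=3)
Line 9: ['cherry', 'clean', 'we'] (min_width=15, slack=4)
Line 10: ['rectangle', 'ant'] (min_width=13, slack=6)
Line 11: ['gentle', 'we'] (min_width=9, slack=10)
Total lines: 11

Answer: 11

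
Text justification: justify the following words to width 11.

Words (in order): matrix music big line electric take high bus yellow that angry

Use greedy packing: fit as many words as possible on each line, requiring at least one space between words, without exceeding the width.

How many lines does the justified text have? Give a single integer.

Line 1: ['matrix'] (min_width=6, slack=5)
Line 2: ['music', 'big'] (min_width=9, slack=2)
Line 3: ['line'] (min_width=4, slack=7)
Line 4: ['electric'] (min_width=8, slack=3)
Line 5: ['take', 'high'] (min_width=9, slack=2)
Line 6: ['bus', 'yellow'] (min_width=10, slack=1)
Line 7: ['that', 'angry'] (min_width=10, slack=1)
Total lines: 7

Answer: 7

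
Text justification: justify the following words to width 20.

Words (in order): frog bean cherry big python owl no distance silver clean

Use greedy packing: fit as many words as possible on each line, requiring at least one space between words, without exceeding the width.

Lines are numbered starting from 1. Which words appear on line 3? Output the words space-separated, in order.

Answer: distance silver

Derivation:
Line 1: ['frog', 'bean', 'cherry', 'big'] (min_width=20, slack=0)
Line 2: ['python', 'owl', 'no'] (min_width=13, slack=7)
Line 3: ['distance', 'silver'] (min_width=15, slack=5)
Line 4: ['clean'] (min_width=5, slack=15)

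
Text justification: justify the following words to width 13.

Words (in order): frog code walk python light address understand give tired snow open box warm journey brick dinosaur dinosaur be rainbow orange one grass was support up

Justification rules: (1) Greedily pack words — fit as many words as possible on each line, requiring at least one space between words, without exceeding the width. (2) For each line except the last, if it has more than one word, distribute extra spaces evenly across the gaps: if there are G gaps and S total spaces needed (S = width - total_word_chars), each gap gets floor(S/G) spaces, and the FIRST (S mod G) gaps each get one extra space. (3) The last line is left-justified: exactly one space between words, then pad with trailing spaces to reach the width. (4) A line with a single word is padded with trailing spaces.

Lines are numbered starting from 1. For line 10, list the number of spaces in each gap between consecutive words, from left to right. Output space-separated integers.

Answer: 3

Derivation:
Line 1: ['frog', 'code'] (min_width=9, slack=4)
Line 2: ['walk', 'python'] (min_width=11, slack=2)
Line 3: ['light', 'address'] (min_width=13, slack=0)
Line 4: ['understand'] (min_width=10, slack=3)
Line 5: ['give', 'tired'] (min_width=10, slack=3)
Line 6: ['snow', 'open', 'box'] (min_width=13, slack=0)
Line 7: ['warm', 'journey'] (min_width=12, slack=1)
Line 8: ['brick'] (min_width=5, slack=8)
Line 9: ['dinosaur'] (min_width=8, slack=5)
Line 10: ['dinosaur', 'be'] (min_width=11, slack=2)
Line 11: ['rainbow'] (min_width=7, slack=6)
Line 12: ['orange', 'one'] (min_width=10, slack=3)
Line 13: ['grass', 'was'] (min_width=9, slack=4)
Line 14: ['support', 'up'] (min_width=10, slack=3)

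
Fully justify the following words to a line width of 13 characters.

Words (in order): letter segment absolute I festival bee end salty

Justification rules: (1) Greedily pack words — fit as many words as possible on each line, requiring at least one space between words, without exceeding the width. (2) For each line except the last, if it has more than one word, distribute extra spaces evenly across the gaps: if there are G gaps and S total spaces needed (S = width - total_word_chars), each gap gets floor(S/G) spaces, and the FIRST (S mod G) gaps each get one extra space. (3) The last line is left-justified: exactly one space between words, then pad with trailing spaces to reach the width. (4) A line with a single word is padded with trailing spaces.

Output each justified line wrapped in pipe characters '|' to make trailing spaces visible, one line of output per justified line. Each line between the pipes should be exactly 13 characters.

Answer: |letter       |
|segment      |
|absolute    I|
|festival  bee|
|end salty    |

Derivation:
Line 1: ['letter'] (min_width=6, slack=7)
Line 2: ['segment'] (min_width=7, slack=6)
Line 3: ['absolute', 'I'] (min_width=10, slack=3)
Line 4: ['festival', 'bee'] (min_width=12, slack=1)
Line 5: ['end', 'salty'] (min_width=9, slack=4)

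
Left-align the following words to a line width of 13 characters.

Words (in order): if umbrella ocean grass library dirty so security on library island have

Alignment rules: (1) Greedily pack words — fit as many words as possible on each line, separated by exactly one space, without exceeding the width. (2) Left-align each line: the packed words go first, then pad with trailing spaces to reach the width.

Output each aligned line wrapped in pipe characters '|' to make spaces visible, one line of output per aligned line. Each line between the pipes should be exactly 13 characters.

Answer: |if umbrella  |
|ocean grass  |
|library dirty|
|so security  |
|on library   |
|island have  |

Derivation:
Line 1: ['if', 'umbrella'] (min_width=11, slack=2)
Line 2: ['ocean', 'grass'] (min_width=11, slack=2)
Line 3: ['library', 'dirty'] (min_width=13, slack=0)
Line 4: ['so', 'security'] (min_width=11, slack=2)
Line 5: ['on', 'library'] (min_width=10, slack=3)
Line 6: ['island', 'have'] (min_width=11, slack=2)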